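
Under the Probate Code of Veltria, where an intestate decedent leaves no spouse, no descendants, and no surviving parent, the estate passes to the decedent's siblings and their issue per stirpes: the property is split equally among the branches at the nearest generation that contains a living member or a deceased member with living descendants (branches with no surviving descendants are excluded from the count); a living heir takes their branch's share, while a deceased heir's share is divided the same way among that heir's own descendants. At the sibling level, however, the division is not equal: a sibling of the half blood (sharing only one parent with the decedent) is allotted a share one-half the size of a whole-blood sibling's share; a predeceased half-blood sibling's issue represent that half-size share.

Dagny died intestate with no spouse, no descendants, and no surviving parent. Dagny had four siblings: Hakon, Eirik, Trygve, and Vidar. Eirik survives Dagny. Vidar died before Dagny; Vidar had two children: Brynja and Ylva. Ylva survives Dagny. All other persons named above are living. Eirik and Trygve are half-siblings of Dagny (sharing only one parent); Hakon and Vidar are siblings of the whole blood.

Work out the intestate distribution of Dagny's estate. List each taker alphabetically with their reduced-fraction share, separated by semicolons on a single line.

No spouse, descendants, or parent survives, so the estate passes to Dagny's siblings per stirpes.
Half-blood siblings count for one-half the weight of whole-blood siblings at the initial division.
Dividing 1 in proportion to weights (total weight 3): Hakon (weight 1) → 1/3; Eirik (weight 1/2) → 1/6; Trygve (weight 1/2) → 1/6; Vidar (weight 1) → 1/3.
Hakon is living and takes 1/3.
Eirik is living and takes 1/6.
Trygve is living and takes 1/6.
Vidar predeceased; the 1/3 allotted to Vidar's branch passes to Vidar's issue by representation.
The 1/3 is divided into 2 equal shares of 1/6 among Brynja, Ylva.
Brynja is living and takes 1/6.
Ylva is living and takes 1/6.

Brynja 1/6; Eirik 1/6; Hakon 1/3; Trygve 1/6; Ylva 1/6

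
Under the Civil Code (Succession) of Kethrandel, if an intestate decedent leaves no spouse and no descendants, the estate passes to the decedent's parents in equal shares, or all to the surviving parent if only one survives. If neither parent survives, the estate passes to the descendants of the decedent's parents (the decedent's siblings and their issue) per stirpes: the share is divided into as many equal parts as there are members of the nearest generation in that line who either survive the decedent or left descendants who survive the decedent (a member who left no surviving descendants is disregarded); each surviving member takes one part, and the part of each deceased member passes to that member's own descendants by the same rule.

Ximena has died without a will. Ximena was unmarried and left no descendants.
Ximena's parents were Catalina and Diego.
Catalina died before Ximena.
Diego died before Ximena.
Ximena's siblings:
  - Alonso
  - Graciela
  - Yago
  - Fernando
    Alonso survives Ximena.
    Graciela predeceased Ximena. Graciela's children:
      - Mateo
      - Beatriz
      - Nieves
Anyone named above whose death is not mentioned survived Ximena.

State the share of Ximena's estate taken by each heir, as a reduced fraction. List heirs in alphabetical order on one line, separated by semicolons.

Neither parent survives and there are no descendants, so the estate passes to Ximena's siblings and their issue per stirpes.
The estate is divided into 4 equal shares of 1/4 among Alonso, Graciela, Yago, Fernando.
Alonso is living and takes 1/4.
Graciela predeceased; the 1/4 allotted to Graciela's branch passes to Graciela's issue by representation.
The 1/4 is divided into 3 equal shares of 1/12 among Mateo, Beatriz, Nieves.
Mateo is living and takes 1/12.
Beatriz is living and takes 1/12.
Nieves is living and takes 1/12.
Yago is living and takes 1/4.
Fernando is living and takes 1/4.

Alonso 1/4; Beatriz 1/12; Fernando 1/4; Mateo 1/12; Nieves 1/12; Yago 1/4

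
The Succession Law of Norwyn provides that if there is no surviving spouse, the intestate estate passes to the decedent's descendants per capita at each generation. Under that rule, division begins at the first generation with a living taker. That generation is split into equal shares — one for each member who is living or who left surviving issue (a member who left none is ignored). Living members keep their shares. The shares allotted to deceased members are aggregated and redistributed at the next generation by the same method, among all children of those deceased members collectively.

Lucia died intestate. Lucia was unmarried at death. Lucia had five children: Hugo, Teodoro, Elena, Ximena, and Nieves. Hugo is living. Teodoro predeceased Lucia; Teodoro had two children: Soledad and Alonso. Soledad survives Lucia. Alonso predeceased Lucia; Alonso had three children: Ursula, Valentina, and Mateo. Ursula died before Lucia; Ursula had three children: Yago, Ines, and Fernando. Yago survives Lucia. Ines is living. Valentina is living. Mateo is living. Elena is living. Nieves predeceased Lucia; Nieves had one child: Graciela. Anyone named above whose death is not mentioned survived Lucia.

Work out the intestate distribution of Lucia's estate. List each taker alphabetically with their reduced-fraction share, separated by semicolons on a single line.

There is no surviving spouse, so the entire estate passes to Lucia's descendants per capita at each generation.
At generation 1 (Hugo, Teodoro, Elena, Ximena, Nieves) there are 5 shares of (1)/5 = 1/5 each.
Living: Hugo, Elena, and Ximena — each takes 1/5.
Deceased: Teodoro and Nieves. Their combined 2/5 is pooled and carried to generation 2.
At generation 2 (Soledad, Alonso, Graciela) there are 3 shares of (2/5)/3 = 2/15 each.
Living: Soledad and Graciela — each takes 2/15.
Deceased: Alonso. That 2/15 share is carried to generation 3.
At generation 3 (Ursula, Valentina, Mateo) there are 3 shares of (2/15)/3 = 2/45 each.
Living: Valentina and Mateo — each takes 2/45.
Deceased: Ursula. That 2/45 share is carried to generation 4.
At generation 4 (Yago, Ines, Fernando) there are 3 shares of (2/45)/3 = 2/135 each.
Living: Yago, Ines, and Fernando — each takes 2/135.

Elena 1/5; Fernando 2/135; Graciela 2/15; Hugo 1/5; Ines 2/135; Mateo 2/45; Soledad 2/15; Valentina 2/45; Ximena 1/5; Yago 2/135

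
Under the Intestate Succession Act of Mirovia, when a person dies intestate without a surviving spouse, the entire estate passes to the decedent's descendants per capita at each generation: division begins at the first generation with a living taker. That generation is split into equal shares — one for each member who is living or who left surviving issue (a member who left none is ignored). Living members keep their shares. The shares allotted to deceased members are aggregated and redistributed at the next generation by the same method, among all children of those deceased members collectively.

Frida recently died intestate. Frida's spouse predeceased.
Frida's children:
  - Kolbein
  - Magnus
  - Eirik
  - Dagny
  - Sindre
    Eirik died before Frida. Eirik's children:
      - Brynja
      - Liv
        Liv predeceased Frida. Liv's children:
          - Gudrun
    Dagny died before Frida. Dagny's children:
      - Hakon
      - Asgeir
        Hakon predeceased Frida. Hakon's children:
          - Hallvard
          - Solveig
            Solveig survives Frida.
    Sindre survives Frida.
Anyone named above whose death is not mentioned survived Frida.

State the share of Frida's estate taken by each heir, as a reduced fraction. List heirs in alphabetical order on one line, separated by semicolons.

Asgeir 1/10; Brynja 1/10; Gudrun 1/15; Hallvard 1/15; Kolbein 1/5; Magnus 1/5; Sindre 1/5; Solveig 1/15

There is no surviving spouse, so the entire estate passes to Frida's descendants per capita at each generation.
At generation 1 (Kolbein, Magnus, Eirik, Dagny, Sindre) there are 5 shares of (1)/5 = 1/5 each.
Living: Kolbein, Magnus, and Sindre — each takes 1/5.
Deceased: Eirik and Dagny. Their combined 2/5 is pooled and carried to generation 2.
At generation 2 (Brynja, Liv, Hakon, Asgeir) there are 4 shares of (2/5)/4 = 1/10 each.
Living: Brynja and Asgeir — each takes 1/10.
Deceased: Liv and Hakon. Their combined 1/5 is pooled and carried to generation 3.
At generation 3 (Gudrun, Hallvard, Solveig) there are 3 shares of (1/5)/3 = 1/15 each.
Living: Gudrun, Hallvard, and Solveig — each takes 1/15.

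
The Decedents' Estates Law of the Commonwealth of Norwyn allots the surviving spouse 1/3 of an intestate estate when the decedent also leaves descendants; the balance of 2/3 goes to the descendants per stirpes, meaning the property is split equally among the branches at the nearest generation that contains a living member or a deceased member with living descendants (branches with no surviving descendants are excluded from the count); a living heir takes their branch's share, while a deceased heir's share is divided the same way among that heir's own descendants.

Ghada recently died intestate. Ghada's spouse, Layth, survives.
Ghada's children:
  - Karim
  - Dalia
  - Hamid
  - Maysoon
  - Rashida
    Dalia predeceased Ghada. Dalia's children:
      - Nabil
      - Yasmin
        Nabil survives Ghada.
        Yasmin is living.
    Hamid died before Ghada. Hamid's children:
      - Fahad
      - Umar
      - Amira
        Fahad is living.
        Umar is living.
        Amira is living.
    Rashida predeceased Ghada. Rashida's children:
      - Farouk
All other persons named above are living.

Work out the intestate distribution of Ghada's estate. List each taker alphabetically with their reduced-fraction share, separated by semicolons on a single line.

Amira 2/45; Fahad 2/45; Farouk 2/15; Karim 2/15; Layth 1/3; Maysoon 2/15; Nabil 1/15; Umar 2/45; Yasmin 1/15

Layth, as surviving spouse, takes 1/3.
The remaining 2/3 passes to Ghada's descendants per stirpes.
The 2/3 is divided into 5 equal shares of 2/15 among Karim, Dalia, Hamid, Maysoon, Rashida.
Karim is living and takes 2/15.
Dalia predeceased; the 2/15 allotted to Dalia's branch passes to Dalia's issue by representation.
The 2/15 is divided into 2 equal shares of 1/15 among Nabil, Yasmin.
Nabil is living and takes 1/15.
Yasmin is living and takes 1/15.
Hamid predeceased; the 2/15 allotted to Hamid's branch passes to Hamid's issue by representation.
The 2/15 is divided into 3 equal shares of 2/45 among Fahad, Umar, Amira.
Fahad is living and takes 2/45.
Umar is living and takes 2/45.
Amira is living and takes 2/45.
Maysoon is living and takes 2/15.
Rashida predeceased; the 2/15 allotted to Rashida's branch passes to Rashida's issue by representation.
Farouk is the sole taker at this level and receives the full 2/15.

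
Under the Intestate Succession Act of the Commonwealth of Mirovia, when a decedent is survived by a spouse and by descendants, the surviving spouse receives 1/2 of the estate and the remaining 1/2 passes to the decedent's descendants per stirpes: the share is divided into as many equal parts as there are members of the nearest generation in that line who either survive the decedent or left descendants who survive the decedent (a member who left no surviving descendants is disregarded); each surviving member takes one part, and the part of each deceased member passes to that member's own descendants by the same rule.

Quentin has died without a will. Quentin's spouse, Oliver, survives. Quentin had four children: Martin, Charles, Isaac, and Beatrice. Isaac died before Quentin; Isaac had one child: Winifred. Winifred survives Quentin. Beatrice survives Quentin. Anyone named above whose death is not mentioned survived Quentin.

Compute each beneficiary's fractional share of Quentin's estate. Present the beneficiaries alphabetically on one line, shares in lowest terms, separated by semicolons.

Oliver, as surviving spouse, takes 1/2.
The remaining 1/2 passes to Quentin's descendants per stirpes.
The 1/2 is divided into 4 equal shares of 1/8 among Martin, Charles, Isaac, Beatrice.
Martin is living and takes 1/8.
Charles is living and takes 1/8.
Isaac predeceased; the 1/8 allotted to Isaac's branch passes to Isaac's issue by representation.
Winifred is the sole taker at this level and receives the full 1/8.
Beatrice is living and takes 1/8.

Beatrice 1/8; Charles 1/8; Martin 1/8; Oliver 1/2; Winifred 1/8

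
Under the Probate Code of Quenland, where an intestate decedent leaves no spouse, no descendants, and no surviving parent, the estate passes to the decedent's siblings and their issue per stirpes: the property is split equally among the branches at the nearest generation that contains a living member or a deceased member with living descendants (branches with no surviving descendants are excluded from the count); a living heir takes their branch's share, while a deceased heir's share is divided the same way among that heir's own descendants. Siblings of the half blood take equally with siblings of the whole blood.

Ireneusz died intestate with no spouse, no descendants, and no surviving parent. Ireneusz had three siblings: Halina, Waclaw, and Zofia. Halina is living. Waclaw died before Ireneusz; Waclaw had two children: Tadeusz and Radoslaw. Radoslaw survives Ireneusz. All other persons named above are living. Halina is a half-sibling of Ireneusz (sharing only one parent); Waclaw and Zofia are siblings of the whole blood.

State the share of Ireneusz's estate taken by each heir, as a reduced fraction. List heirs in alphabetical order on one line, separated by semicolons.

No spouse, descendants, or parent survives, so the estate passes to Ireneusz's siblings per stirpes.
Half-blood and whole-blood siblings take equally under the stated rule.
The estate is divided into 3 equal shares of 1/3 among Halina, Waclaw, Zofia.
Halina is living and takes 1/3.
Waclaw predeceased; the 1/3 allotted to Waclaw's branch passes to Waclaw's issue by representation.
The 1/3 is divided into 2 equal shares of 1/6 among Tadeusz, Radoslaw.
Tadeusz is living and takes 1/6.
Radoslaw is living and takes 1/6.
Zofia is living and takes 1/3.

Halina 1/3; Radoslaw 1/6; Tadeusz 1/6; Zofia 1/3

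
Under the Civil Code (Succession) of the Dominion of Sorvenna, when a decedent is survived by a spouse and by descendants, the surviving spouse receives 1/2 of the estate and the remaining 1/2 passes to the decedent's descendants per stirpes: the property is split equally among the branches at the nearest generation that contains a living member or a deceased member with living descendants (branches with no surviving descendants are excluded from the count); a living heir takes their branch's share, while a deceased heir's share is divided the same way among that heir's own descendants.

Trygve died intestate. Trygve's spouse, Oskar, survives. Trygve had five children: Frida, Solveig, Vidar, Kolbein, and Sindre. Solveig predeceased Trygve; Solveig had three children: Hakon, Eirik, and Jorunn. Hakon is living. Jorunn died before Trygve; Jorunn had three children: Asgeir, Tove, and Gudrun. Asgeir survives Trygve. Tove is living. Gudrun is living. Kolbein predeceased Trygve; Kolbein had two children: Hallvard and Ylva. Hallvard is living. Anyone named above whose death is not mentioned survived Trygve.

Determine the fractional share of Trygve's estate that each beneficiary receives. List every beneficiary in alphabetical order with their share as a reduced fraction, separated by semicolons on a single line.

Oskar, as surviving spouse, takes 1/2.
The remaining 1/2 passes to Trygve's descendants per stirpes.
The 1/2 is divided into 5 equal shares of 1/10 among Frida, Solveig, Vidar, Kolbein, Sindre.
Frida is living and takes 1/10.
Solveig predeceased; the 1/10 allotted to Solveig's branch passes to Solveig's issue by representation.
The 1/10 is divided into 3 equal shares of 1/30 among Hakon, Eirik, Jorunn.
Hakon is living and takes 1/30.
Eirik is living and takes 1/30.
Jorunn predeceased; the 1/30 allotted to Jorunn's branch passes to Jorunn's issue by representation.
The 1/30 is divided into 3 equal shares of 1/90 among Asgeir, Tove, Gudrun.
Asgeir is living and takes 1/90.
Tove is living and takes 1/90.
Gudrun is living and takes 1/90.
Vidar is living and takes 1/10.
Kolbein predeceased; the 1/10 allotted to Kolbein's branch passes to Kolbein's issue by representation.
The 1/10 is divided into 2 equal shares of 1/20 among Hallvard, Ylva.
Hallvard is living and takes 1/20.
Ylva is living and takes 1/20.
Sindre is living and takes 1/10.

Asgeir 1/90; Eirik 1/30; Frida 1/10; Gudrun 1/90; Hakon 1/30; Hallvard 1/20; Oskar 1/2; Sindre 1/10; Tove 1/90; Vidar 1/10; Ylva 1/20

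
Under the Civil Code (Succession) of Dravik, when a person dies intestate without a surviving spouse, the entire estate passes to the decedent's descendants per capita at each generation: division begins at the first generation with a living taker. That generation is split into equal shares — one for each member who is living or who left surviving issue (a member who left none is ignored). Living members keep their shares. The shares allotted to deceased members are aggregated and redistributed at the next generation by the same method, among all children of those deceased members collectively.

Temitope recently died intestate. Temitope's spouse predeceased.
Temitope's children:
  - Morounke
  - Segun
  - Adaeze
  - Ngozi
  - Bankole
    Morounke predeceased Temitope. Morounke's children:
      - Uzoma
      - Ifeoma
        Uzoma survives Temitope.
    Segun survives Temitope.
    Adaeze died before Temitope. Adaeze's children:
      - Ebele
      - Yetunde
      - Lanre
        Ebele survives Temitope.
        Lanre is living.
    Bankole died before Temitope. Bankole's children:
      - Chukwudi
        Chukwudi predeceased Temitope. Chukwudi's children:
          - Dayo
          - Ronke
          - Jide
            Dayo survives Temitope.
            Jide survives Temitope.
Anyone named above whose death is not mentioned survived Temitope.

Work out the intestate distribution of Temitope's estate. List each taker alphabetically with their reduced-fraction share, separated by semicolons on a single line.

Dayo 1/30; Ebele 1/10; Ifeoma 1/10; Jide 1/30; Lanre 1/10; Ngozi 1/5; Ronke 1/30; Segun 1/5; Uzoma 1/10; Yetunde 1/10

There is no surviving spouse, so the entire estate passes to Temitope's descendants per capita at each generation.
At generation 1 (Morounke, Segun, Adaeze, Ngozi, Bankole) there are 5 shares of (1)/5 = 1/5 each.
Living: Segun and Ngozi — each takes 1/5.
Deceased: Morounke, Adaeze, and Bankole. Their combined 3/5 is pooled and carried to generation 2.
At generation 2 (Uzoma, Ifeoma, Ebele, Yetunde, Lanre, Chukwudi) there are 6 shares of (3/5)/6 = 1/10 each.
Living: Uzoma, Ifeoma, Ebele, Yetunde, and Lanre — each takes 1/10.
Deceased: Chukwudi. That 1/10 share is carried to generation 3.
At generation 3 (Dayo, Ronke, Jide) there are 3 shares of (1/10)/3 = 1/30 each.
Living: Dayo, Ronke, and Jide — each takes 1/30.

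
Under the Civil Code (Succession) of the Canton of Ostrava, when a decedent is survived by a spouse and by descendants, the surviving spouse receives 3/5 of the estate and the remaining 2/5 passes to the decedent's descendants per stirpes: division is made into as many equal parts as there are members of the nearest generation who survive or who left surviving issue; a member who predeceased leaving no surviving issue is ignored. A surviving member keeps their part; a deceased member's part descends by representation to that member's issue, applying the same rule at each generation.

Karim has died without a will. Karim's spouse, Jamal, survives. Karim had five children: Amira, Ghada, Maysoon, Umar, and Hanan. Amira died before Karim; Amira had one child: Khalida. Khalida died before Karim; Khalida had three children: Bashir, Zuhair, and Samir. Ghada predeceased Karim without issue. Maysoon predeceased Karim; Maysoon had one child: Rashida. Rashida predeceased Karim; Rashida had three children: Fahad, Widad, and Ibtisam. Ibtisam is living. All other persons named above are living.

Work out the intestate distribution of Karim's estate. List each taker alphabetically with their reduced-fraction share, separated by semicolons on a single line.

Jamal, as surviving spouse, takes 3/5.
The remaining 2/5 passes to Karim's descendants per stirpes.
Ghada left no surviving issue, so that branch lapses and is disregarded.
The 2/5 is divided into 4 equal shares of 1/10 among Amira, Maysoon, Umar, Hanan.
Amira predeceased; the 1/10 allotted to Amira's branch passes to Amira's issue by representation.
Khalida's line is the sole branch at this level, so the full 1/10 passes to Khalida's issue by representation.
The 1/10 is divided into 3 equal shares of 1/30 among Bashir, Zuhair, Samir.
Bashir is living and takes 1/30.
Zuhair is living and takes 1/30.
Samir is living and takes 1/30.
Maysoon predeceased; the 1/10 allotted to Maysoon's branch passes to Maysoon's issue by representation.
Rashida's line is the sole branch at this level, so the full 1/10 passes to Rashida's issue by representation.
The 1/10 is divided into 3 equal shares of 1/30 among Fahad, Widad, Ibtisam.
Fahad is living and takes 1/30.
Widad is living and takes 1/30.
Ibtisam is living and takes 1/30.
Umar is living and takes 1/10.
Hanan is living and takes 1/10.

Bashir 1/30; Fahad 1/30; Hanan 1/10; Ibtisam 1/30; Jamal 3/5; Samir 1/30; Umar 1/10; Widad 1/30; Zuhair 1/30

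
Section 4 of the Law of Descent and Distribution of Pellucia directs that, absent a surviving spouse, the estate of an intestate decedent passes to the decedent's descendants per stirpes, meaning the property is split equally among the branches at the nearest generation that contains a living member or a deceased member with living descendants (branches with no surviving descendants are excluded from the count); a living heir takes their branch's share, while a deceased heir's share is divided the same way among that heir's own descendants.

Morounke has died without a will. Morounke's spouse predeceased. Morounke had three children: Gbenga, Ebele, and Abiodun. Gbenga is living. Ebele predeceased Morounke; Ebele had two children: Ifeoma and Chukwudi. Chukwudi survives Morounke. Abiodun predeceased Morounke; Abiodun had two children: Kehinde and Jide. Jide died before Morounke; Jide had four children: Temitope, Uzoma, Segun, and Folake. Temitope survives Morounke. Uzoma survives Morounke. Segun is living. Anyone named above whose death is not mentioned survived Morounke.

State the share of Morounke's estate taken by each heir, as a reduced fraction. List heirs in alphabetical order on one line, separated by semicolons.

There is no surviving spouse, so the entire estate passes to Morounke's descendants per stirpes.
The estate is divided into 3 equal shares of 1/3 among Gbenga, Ebele, Abiodun.
Gbenga is living and takes 1/3.
Ebele predeceased; the 1/3 allotted to Ebele's branch passes to Ebele's issue by representation.
The 1/3 is divided into 2 equal shares of 1/6 among Ifeoma, Chukwudi.
Ifeoma is living and takes 1/6.
Chukwudi is living and takes 1/6.
Abiodun predeceased; the 1/3 allotted to Abiodun's branch passes to Abiodun's issue by representation.
The 1/3 is divided into 2 equal shares of 1/6 among Kehinde, Jide.
Kehinde is living and takes 1/6.
Jide predeceased; the 1/6 allotted to Jide's branch passes to Jide's issue by representation.
The 1/6 is divided into 4 equal shares of 1/24 among Temitope, Uzoma, Segun, Folake.
Temitope is living and takes 1/24.
Uzoma is living and takes 1/24.
Segun is living and takes 1/24.
Folake is living and takes 1/24.

Chukwudi 1/6; Folake 1/24; Gbenga 1/3; Ifeoma 1/6; Kehinde 1/6; Segun 1/24; Temitope 1/24; Uzoma 1/24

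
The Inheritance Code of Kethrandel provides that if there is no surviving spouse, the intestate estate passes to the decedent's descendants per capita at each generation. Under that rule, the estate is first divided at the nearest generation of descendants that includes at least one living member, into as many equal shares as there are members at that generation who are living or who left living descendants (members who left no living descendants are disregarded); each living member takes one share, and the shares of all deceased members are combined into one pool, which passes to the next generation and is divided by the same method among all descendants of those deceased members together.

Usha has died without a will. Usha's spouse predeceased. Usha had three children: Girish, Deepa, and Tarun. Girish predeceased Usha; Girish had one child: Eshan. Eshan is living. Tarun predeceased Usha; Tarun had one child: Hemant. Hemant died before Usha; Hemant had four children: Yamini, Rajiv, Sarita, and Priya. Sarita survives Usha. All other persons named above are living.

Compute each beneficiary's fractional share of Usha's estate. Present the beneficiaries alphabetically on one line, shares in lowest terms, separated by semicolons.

There is no surviving spouse, so the entire estate passes to Usha's descendants per capita at each generation.
At generation 1 (Girish, Deepa, Tarun) there are 3 shares of (1)/3 = 1/3 each.
Living: Deepa — each takes 1/3.
Deceased: Girish and Tarun. Their combined 2/3 is pooled and carried to generation 2.
At generation 2 (Eshan, Hemant) there are 2 shares of (2/3)/2 = 1/3 each.
Living: Eshan — each takes 1/3.
Deceased: Hemant. That 1/3 share is carried to generation 3.
At generation 3 (Yamini, Rajiv, Sarita, Priya) there are 4 shares of (1/3)/4 = 1/12 each.
Living: Yamini, Rajiv, Sarita, and Priya — each takes 1/12.

Deepa 1/3; Eshan 1/3; Priya 1/12; Rajiv 1/12; Sarita 1/12; Yamini 1/12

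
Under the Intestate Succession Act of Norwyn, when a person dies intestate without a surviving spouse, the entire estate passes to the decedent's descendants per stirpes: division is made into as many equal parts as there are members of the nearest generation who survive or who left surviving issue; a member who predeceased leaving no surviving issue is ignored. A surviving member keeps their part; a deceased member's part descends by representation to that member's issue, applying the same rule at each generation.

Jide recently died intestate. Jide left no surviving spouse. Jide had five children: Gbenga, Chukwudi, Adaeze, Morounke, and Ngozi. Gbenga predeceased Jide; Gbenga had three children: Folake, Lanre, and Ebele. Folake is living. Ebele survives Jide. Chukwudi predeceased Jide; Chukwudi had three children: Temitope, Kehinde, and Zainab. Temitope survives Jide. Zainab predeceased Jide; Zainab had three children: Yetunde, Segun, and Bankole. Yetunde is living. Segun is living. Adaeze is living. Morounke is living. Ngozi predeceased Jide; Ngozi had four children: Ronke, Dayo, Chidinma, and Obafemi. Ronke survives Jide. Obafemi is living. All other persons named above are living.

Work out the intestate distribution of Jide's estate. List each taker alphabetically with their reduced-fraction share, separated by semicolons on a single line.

Adaeze 1/5; Bankole 1/45; Chidinma 1/20; Dayo 1/20; Ebele 1/15; Folake 1/15; Kehinde 1/15; Lanre 1/15; Morounke 1/5; Obafemi 1/20; Ronke 1/20; Segun 1/45; Temitope 1/15; Yetunde 1/45

There is no surviving spouse, so the entire estate passes to Jide's descendants per stirpes.
The estate is divided into 5 equal shares of 1/5 among Gbenga, Chukwudi, Adaeze, Morounke, Ngozi.
Gbenga predeceased; the 1/5 allotted to Gbenga's branch passes to Gbenga's issue by representation.
The 1/5 is divided into 3 equal shares of 1/15 among Folake, Lanre, Ebele.
Folake is living and takes 1/15.
Lanre is living and takes 1/15.
Ebele is living and takes 1/15.
Chukwudi predeceased; the 1/5 allotted to Chukwudi's branch passes to Chukwudi's issue by representation.
The 1/5 is divided into 3 equal shares of 1/15 among Temitope, Kehinde, Zainab.
Temitope is living and takes 1/15.
Kehinde is living and takes 1/15.
Zainab predeceased; the 1/15 allotted to Zainab's branch passes to Zainab's issue by representation.
The 1/15 is divided into 3 equal shares of 1/45 among Yetunde, Segun, Bankole.
Yetunde is living and takes 1/45.
Segun is living and takes 1/45.
Bankole is living and takes 1/45.
Adaeze is living and takes 1/5.
Morounke is living and takes 1/5.
Ngozi predeceased; the 1/5 allotted to Ngozi's branch passes to Ngozi's issue by representation.
The 1/5 is divided into 4 equal shares of 1/20 among Ronke, Dayo, Chidinma, Obafemi.
Ronke is living and takes 1/20.
Dayo is living and takes 1/20.
Chidinma is living and takes 1/20.
Obafemi is living and takes 1/20.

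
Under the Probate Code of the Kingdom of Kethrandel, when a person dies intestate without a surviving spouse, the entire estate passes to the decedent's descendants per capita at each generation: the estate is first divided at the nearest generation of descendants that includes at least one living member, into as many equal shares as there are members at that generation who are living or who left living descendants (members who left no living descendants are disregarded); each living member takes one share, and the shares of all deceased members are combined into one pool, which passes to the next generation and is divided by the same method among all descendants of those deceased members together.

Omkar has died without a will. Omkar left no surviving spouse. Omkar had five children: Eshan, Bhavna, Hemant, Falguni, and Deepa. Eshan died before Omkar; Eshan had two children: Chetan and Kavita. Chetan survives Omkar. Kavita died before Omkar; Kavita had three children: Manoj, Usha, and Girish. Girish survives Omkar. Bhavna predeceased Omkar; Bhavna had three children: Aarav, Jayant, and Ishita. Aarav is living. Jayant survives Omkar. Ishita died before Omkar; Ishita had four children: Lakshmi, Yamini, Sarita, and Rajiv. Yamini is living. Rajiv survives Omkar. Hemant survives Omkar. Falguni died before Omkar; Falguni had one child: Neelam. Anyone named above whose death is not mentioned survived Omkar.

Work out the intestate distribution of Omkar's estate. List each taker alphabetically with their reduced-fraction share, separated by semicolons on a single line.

Aarav 1/10; Chetan 1/10; Deepa 1/5; Girish 1/35; Hemant 1/5; Jayant 1/10; Lakshmi 1/35; Manoj 1/35; Neelam 1/10; Rajiv 1/35; Sarita 1/35; Usha 1/35; Yamini 1/35

There is no surviving spouse, so the entire estate passes to Omkar's descendants per capita at each generation.
At generation 1 (Eshan, Bhavna, Hemant, Falguni, Deepa) there are 5 shares of (1)/5 = 1/5 each.
Living: Hemant and Deepa — each takes 1/5.
Deceased: Eshan, Bhavna, and Falguni. Their combined 3/5 is pooled and carried to generation 2.
At generation 2 (Chetan, Kavita, Aarav, Jayant, Ishita, Neelam) there are 6 shares of (3/5)/6 = 1/10 each.
Living: Chetan, Aarav, Jayant, and Neelam — each takes 1/10.
Deceased: Kavita and Ishita. Their combined 1/5 is pooled and carried to generation 3.
At generation 3 (Manoj, Usha, Girish, Lakshmi, Yamini, Sarita, Rajiv) there are 7 shares of (1/5)/7 = 1/35 each.
Living: Manoj, Usha, Girish, Lakshmi, Yamini, Sarita, and Rajiv — each takes 1/35.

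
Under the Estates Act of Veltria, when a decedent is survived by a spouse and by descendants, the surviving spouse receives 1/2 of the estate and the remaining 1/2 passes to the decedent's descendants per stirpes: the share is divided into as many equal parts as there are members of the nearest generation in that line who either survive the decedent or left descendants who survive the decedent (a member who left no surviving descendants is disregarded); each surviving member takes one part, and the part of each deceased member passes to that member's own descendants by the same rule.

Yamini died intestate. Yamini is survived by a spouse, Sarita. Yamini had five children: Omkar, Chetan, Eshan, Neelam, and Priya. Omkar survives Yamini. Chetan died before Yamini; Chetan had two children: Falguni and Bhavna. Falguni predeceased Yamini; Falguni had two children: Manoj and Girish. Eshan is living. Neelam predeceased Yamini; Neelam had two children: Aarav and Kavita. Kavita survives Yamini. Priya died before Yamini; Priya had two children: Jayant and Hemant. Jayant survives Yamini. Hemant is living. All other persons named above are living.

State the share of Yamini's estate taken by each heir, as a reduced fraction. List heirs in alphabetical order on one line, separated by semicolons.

Aarav 1/20; Bhavna 1/20; Eshan 1/10; Girish 1/40; Hemant 1/20; Jayant 1/20; Kavita 1/20; Manoj 1/40; Omkar 1/10; Sarita 1/2

Sarita, as surviving spouse, takes 1/2.
The remaining 1/2 passes to Yamini's descendants per stirpes.
The 1/2 is divided into 5 equal shares of 1/10 among Omkar, Chetan, Eshan, Neelam, Priya.
Omkar is living and takes 1/10.
Chetan predeceased; the 1/10 allotted to Chetan's branch passes to Chetan's issue by representation.
The 1/10 is divided into 2 equal shares of 1/20 among Falguni, Bhavna.
Falguni predeceased; the 1/20 allotted to Falguni's branch passes to Falguni's issue by representation.
The 1/20 is divided into 2 equal shares of 1/40 among Manoj, Girish.
Manoj is living and takes 1/40.
Girish is living and takes 1/40.
Bhavna is living and takes 1/20.
Eshan is living and takes 1/10.
Neelam predeceased; the 1/10 allotted to Neelam's branch passes to Neelam's issue by representation.
The 1/10 is divided into 2 equal shares of 1/20 among Aarav, Kavita.
Aarav is living and takes 1/20.
Kavita is living and takes 1/20.
Priya predeceased; the 1/10 allotted to Priya's branch passes to Priya's issue by representation.
The 1/10 is divided into 2 equal shares of 1/20 among Jayant, Hemant.
Jayant is living and takes 1/20.
Hemant is living and takes 1/20.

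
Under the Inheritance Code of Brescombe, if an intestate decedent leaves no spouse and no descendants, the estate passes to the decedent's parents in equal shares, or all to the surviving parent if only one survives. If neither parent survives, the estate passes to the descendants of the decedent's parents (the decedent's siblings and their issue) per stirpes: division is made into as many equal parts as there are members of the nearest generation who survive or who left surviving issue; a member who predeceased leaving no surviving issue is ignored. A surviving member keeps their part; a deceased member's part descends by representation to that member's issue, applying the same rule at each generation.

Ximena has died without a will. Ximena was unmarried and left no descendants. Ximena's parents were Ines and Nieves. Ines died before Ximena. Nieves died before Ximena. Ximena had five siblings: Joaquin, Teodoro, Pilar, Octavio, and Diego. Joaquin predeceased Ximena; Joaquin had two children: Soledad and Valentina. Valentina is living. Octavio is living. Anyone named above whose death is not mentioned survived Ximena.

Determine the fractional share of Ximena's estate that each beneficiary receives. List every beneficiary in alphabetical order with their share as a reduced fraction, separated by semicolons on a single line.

Neither parent survives and there are no descendants, so the estate passes to Ximena's siblings and their issue per stirpes.
The estate is divided into 5 equal shares of 1/5 among Joaquin, Teodoro, Pilar, Octavio, Diego.
Joaquin predeceased; the 1/5 allotted to Joaquin's branch passes to Joaquin's issue by representation.
The 1/5 is divided into 2 equal shares of 1/10 among Soledad, Valentina.
Soledad is living and takes 1/10.
Valentina is living and takes 1/10.
Teodoro is living and takes 1/5.
Pilar is living and takes 1/5.
Octavio is living and takes 1/5.
Diego is living and takes 1/5.

Diego 1/5; Octavio 1/5; Pilar 1/5; Soledad 1/10; Teodoro 1/5; Valentina 1/10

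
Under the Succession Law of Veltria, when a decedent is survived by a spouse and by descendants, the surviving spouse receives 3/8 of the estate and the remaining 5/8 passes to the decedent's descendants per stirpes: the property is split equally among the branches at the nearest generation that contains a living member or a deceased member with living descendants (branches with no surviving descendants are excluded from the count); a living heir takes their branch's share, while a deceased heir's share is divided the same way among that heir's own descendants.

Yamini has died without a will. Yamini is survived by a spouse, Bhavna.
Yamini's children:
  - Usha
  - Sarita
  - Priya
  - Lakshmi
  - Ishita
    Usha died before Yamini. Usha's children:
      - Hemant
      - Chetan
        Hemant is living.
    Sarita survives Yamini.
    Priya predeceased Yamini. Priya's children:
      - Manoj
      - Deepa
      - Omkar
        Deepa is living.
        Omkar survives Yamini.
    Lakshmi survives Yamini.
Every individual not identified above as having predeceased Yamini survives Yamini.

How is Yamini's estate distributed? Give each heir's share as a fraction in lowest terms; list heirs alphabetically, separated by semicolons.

Bhavna 3/8; Chetan 1/16; Deepa 1/24; Hemant 1/16; Ishita 1/8; Lakshmi 1/8; Manoj 1/24; Omkar 1/24; Sarita 1/8

Bhavna, as surviving spouse, takes 3/8.
The remaining 5/8 passes to Yamini's descendants per stirpes.
The 5/8 is divided into 5 equal shares of 1/8 among Usha, Sarita, Priya, Lakshmi, Ishita.
Usha predeceased; the 1/8 allotted to Usha's branch passes to Usha's issue by representation.
The 1/8 is divided into 2 equal shares of 1/16 among Hemant, Chetan.
Hemant is living and takes 1/16.
Chetan is living and takes 1/16.
Sarita is living and takes 1/8.
Priya predeceased; the 1/8 allotted to Priya's branch passes to Priya's issue by representation.
The 1/8 is divided into 3 equal shares of 1/24 among Manoj, Deepa, Omkar.
Manoj is living and takes 1/24.
Deepa is living and takes 1/24.
Omkar is living and takes 1/24.
Lakshmi is living and takes 1/8.
Ishita is living and takes 1/8.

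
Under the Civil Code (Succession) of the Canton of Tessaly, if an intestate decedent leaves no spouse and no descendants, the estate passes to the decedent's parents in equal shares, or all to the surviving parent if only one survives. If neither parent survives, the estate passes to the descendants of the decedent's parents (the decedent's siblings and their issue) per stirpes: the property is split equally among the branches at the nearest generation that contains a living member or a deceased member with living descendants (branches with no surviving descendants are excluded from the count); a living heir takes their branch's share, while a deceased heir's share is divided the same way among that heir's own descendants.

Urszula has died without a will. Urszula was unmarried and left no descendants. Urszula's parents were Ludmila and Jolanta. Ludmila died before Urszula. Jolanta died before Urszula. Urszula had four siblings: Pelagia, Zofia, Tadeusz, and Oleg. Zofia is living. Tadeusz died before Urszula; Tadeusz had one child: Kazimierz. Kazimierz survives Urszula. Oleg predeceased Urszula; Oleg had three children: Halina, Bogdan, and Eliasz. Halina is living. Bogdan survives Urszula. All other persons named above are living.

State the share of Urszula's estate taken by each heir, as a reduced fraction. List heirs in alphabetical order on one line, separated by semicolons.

Bogdan 1/12; Eliasz 1/12; Halina 1/12; Kazimierz 1/4; Pelagia 1/4; Zofia 1/4

Neither parent survives and there are no descendants, so the estate passes to Urszula's siblings and their issue per stirpes.
The estate is divided into 4 equal shares of 1/4 among Pelagia, Zofia, Tadeusz, Oleg.
Pelagia is living and takes 1/4.
Zofia is living and takes 1/4.
Tadeusz predeceased; the 1/4 allotted to Tadeusz's branch passes to Tadeusz's issue by representation.
Kazimierz is the sole taker at this level and receives the full 1/4.
Oleg predeceased; the 1/4 allotted to Oleg's branch passes to Oleg's issue by representation.
The 1/4 is divided into 3 equal shares of 1/12 among Halina, Bogdan, Eliasz.
Halina is living and takes 1/12.
Bogdan is living and takes 1/12.
Eliasz is living and takes 1/12.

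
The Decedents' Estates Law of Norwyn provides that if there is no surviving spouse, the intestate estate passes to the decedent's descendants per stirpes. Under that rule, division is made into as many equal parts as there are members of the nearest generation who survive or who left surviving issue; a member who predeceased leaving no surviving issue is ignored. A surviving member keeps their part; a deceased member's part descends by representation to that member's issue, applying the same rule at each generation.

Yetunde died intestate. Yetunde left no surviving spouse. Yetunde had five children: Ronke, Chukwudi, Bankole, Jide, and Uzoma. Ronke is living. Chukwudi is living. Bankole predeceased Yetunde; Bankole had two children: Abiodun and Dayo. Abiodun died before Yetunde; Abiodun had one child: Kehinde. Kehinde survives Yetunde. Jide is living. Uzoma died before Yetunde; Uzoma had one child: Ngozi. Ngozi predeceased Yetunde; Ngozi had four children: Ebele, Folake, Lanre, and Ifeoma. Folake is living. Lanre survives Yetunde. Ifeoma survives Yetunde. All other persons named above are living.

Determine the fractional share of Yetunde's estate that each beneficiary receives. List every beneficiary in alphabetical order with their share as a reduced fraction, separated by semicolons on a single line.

There is no surviving spouse, so the entire estate passes to Yetunde's descendants per stirpes.
The estate is divided into 5 equal shares of 1/5 among Ronke, Chukwudi, Bankole, Jide, Uzoma.
Ronke is living and takes 1/5.
Chukwudi is living and takes 1/5.
Bankole predeceased; the 1/5 allotted to Bankole's branch passes to Bankole's issue by representation.
The 1/5 is divided into 2 equal shares of 1/10 among Abiodun, Dayo.
Abiodun predeceased; the 1/10 allotted to Abiodun's branch passes to Abiodun's issue by representation.
Kehinde is the sole taker at this level and receives the full 1/10.
Dayo is living and takes 1/10.
Jide is living and takes 1/5.
Uzoma predeceased; the 1/5 allotted to Uzoma's branch passes to Uzoma's issue by representation.
Ngozi's line is the sole branch at this level, so the full 1/5 passes to Ngozi's issue by representation.
The 1/5 is divided into 4 equal shares of 1/20 among Ebele, Folake, Lanre, Ifeoma.
Ebele is living and takes 1/20.
Folake is living and takes 1/20.
Lanre is living and takes 1/20.
Ifeoma is living and takes 1/20.

Chukwudi 1/5; Dayo 1/10; Ebele 1/20; Folake 1/20; Ifeoma 1/20; Jide 1/5; Kehinde 1/10; Lanre 1/20; Ronke 1/5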